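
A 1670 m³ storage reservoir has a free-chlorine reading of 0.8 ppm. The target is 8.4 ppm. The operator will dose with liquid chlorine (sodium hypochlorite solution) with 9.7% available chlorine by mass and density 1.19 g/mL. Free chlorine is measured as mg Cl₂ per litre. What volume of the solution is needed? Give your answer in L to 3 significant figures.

110 L

Volume: 1670 m³ = 1,670,000 L.
Chlorine deficit: 8.4 − 0.8 = 7.6 ppm = 7.6 mg/L as Cl₂.
Cl₂ equivalent needed: 7.6 mg/L × 1,670,000 L = 12,690,000 mg = 12,690 g.
Product at 9.7% available chlorine: 12,690 / 0.097 = 130,800 g.
Volume at density 1.19 g/mL: 130,800 g ÷ 1.19 g/mL = 110,000 mL.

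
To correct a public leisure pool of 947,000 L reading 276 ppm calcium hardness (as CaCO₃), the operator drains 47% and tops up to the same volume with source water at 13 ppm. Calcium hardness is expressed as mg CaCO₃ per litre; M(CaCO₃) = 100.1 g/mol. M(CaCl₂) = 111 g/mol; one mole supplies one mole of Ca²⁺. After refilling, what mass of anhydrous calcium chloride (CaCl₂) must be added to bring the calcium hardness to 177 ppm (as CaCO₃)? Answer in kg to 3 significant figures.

25.8 kg

After draining 47% and refilling: 276 × 0.53 + 13 × 0.47 = 152.39 ppm.
Deficit to target: 177 − 152.39 = 24.61 mg/L.
As CaCO₃: 24.61 mg/L × 947,000 L = 23,310 g; ÷ 100.1 = 232.8 mol Ca²⁺.
Mass: 232.8 × 111 = 25,840 g.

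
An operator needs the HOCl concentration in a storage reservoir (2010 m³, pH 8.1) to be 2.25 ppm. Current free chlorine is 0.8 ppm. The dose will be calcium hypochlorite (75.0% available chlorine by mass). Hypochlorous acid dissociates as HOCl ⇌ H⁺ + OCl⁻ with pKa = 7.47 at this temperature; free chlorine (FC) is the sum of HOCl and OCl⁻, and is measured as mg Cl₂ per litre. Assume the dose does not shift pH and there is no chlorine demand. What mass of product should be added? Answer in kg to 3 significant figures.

Volume: 2010 m³ = 2,010,000 L.
[OCl⁻]/[HOCl] = 10^(pH − pKa) = 10^(8.1 − 7.47) = 4.266; fraction as HOCl = 1/(1 + 4.266) = 0.1899.
Free chlorine required for 2.25 ppm HOCl: 2.25 / 0.1899 = 11.85 ppm.
FC to add: 11.85 − 0.8 = 11.05 mg/L as Cl₂.
Cl₂ equivalent: 11.05 mg/L × 2,010,000 L = 22,210 g.
Product at 75.0% available Cl: 22,210 / 0.75 = 29,610 g.

29.6 kg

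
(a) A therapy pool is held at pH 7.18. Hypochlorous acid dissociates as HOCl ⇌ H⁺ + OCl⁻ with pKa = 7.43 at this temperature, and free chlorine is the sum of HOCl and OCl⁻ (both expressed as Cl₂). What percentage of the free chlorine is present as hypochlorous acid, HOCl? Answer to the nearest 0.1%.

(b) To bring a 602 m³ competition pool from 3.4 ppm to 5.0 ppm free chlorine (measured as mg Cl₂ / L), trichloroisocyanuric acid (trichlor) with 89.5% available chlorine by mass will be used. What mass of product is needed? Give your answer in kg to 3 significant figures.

(a) [OCl⁻]/[HOCl] = 10^(pH − pKa) = 10^(7.18 − 7.43) = 10^-0.25 = 0.5623.
(a) Fraction as HOCl = 1 / (1 + 0.5623) = 0.6401.

(b) Volume: 602 m³ = 602,000 L.
(b) Chlorine deficit: 5.0 − 3.4 = 1.6 ppm = 1.6 mg/L as Cl₂.
(b) Cl₂ equivalent needed: 1.6 mg/L × 602,000 L = 963,200 mg = 963.2 g.
(b) Product at 89.5% available chlorine: 963.2 / 0.895 = 1076 g.

(a) 64.0%; (b) 1.08 kg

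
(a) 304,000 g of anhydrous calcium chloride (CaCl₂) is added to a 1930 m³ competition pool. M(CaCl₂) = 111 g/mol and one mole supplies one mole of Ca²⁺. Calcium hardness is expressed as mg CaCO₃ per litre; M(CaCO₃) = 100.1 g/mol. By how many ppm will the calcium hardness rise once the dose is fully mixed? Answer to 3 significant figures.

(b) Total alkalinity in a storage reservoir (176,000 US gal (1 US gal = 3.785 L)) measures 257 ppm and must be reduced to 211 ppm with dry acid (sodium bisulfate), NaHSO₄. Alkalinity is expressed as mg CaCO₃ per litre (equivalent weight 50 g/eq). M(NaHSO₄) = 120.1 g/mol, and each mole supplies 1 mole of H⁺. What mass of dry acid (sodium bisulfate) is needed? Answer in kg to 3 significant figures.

(a) 142 ppm; (b) 73.6 kg

(a) Volume: 1930 m³ = 1,930,000 L.
(a) Moles of Ca²⁺: 304,000 g ÷ 111 g/mol = 2739 mol.
(a) As CaCO₃: 2739 mol × 100.1 g/mol = 274,100 g.
(a) Rise: 274,100 g / 1,930,000 L × 1000 = 142 mg/L.

(b) Volume: 176,000 US gal × 3.785 L/gal = 666,160 L.
(b) Alkalinity to neutralize: (257 − 211) = 46 mg/L as CaCO₃ × 666,160 L = 30,640 g as CaCO₃.
(b) Equivalents of H⁺ required: 30,640 ÷ 50 g/eq = 612.9 eq = 612.9 mol NaHSO₄.
(b) Mass of NaHSO₄: 612.9 × 120.1 = 73,610 g.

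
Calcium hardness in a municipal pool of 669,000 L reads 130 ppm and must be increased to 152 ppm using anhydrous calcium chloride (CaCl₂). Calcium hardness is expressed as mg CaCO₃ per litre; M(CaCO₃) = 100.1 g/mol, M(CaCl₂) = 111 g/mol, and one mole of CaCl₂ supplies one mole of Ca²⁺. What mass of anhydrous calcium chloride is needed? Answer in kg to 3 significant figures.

Hardness to add: (152 − 130) = 22 mg/L as CaCO₃ × 669,000 L = 14,720 g as CaCO₃.
Moles of Ca²⁺ (1 mol Ca²⁺ ≡ 1 mol CaCO₃): 14,720 / 100.1 g/mol = 147 mol.
Mass of CaCl₂: 147 × 111 = 16,320 g.

16.3 kg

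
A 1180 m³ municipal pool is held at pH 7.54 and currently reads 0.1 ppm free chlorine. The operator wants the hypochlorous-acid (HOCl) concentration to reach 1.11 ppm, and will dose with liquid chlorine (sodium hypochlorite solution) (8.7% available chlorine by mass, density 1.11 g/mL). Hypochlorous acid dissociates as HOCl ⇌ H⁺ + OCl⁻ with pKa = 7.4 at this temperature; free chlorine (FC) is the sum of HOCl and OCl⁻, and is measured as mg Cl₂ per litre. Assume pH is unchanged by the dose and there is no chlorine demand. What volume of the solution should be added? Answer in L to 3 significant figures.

31.1 L

Volume: 1180 m³ = 1,180,000 L.
[OCl⁻]/[HOCl] = 10^(pH − pKa) = 10^(7.54 − 7.4) = 1.38; fraction as HOCl = 1/(1 + 1.38) = 0.4201.
Free chlorine required for 1.11 ppm HOCl: 1.11 / 0.4201 = 2.642 ppm.
FC to add: 2.642 − 0.1 = 2.542 mg/L as Cl₂.
Cl₂ equivalent: 2.542 mg/L × 1,180,000 L = 3000 g.
Product at 8.7% available Cl: 3000 / 0.087 = 34,480 g.
Volume: 34,480 g ÷ 1.11 g/mL = 31,060 mL.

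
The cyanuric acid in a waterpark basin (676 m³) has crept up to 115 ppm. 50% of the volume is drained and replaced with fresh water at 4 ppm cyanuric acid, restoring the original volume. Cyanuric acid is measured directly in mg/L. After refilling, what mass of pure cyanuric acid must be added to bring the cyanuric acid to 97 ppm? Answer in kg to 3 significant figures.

Volume: 676 m³ = 676,000 L.
After draining 50% and refilling: 115 × 0.50 + 4 × 0.50 = 59.5 ppm.
Deficit to target: 97 − 59.5 = 37.5 mg/L.
Mass: 37.5 mg/L × 676,000 L = 25,350 g cyanuric acid.

25.4 kg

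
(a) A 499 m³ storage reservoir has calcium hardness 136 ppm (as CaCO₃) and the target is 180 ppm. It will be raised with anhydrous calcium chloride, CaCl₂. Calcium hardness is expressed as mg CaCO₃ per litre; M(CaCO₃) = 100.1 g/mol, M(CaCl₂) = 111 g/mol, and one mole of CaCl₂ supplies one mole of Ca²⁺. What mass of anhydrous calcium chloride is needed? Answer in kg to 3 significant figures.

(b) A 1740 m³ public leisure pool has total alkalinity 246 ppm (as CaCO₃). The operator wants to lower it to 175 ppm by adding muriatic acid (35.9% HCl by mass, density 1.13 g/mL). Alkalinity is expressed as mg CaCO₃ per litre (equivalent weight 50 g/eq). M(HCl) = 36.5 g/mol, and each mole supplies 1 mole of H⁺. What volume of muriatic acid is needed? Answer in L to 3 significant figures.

(a) Volume: 499 m³ = 499,000 L.
(a) Hardness to add: (180 − 136) = 44 mg/L as CaCO₃ × 499,000 L = 21,960 g as CaCO₃.
(a) Moles of Ca²⁺ (1 mol Ca²⁺ ≡ 1 mol CaCO₃): 21,960 / 100.1 g/mol = 219.3 mol.
(a) Mass of CaCl₂: 219.3 × 111 = 24,350 g.

(b) Volume: 1740 m³ = 1,740,000 L.
(b) Alkalinity to neutralize: (246 − 175) = 71 mg/L as CaCO₃ × 1,740,000 L = 123,500 g as CaCO₃.
(b) Equivalents of H⁺ required: 123,500 ÷ 50 g/eq = 2471 eq = 2471 mol HCl.
(b) Mass of HCl: 2471 × 36.5 = 90,180 g.
(b) Mass of 35.9% solution: 90,180 / 0.359 = 251,200 g.
(b) Volume: 251,200 g ÷ 1.13 g/mL = 222,300 mL.

(a) 24.3 kg; (b) 222 L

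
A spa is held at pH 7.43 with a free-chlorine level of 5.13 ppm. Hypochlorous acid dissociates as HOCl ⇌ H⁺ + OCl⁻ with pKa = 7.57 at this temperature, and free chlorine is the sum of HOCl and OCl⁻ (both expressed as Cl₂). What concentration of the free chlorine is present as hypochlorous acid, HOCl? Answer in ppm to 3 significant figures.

2.97 ppm

[OCl⁻]/[HOCl] = 10^(pH − pKa) = 10^(7.43 − 7.57) = 10^-0.14 = 0.7244.
Fraction as HOCl = 1 / (1 + 0.7244) = 0.5799.
HOCl = 0.5799 × 5.13 ppm = 2.975 ppm.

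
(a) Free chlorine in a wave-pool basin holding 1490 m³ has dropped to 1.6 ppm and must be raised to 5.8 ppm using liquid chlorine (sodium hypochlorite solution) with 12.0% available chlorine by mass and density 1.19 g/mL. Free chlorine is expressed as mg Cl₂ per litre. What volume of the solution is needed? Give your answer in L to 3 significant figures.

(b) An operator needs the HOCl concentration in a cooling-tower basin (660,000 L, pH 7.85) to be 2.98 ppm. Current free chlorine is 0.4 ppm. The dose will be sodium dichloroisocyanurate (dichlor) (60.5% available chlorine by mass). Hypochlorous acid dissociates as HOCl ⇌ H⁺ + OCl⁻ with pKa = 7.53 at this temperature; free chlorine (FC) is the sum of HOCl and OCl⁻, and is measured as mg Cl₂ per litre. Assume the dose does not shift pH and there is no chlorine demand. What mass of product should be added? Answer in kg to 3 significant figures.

(a) Volume: 1490 m³ = 1,490,000 L.
(a) Chlorine deficit: 5.8 − 1.6 = 4.2 ppm = 4.2 mg/L as Cl₂.
(a) Cl₂ equivalent needed: 4.2 mg/L × 1,490,000 L = 6,258,000 mg = 6258 g.
(a) Product at 12.0% available chlorine: 6258 / 0.12 = 52,150 g.
(a) Volume at density 1.19 g/mL: 52,150 g ÷ 1.19 g/mL = 43,820 mL.

(b) [OCl⁻]/[HOCl] = 10^(pH − pKa) = 10^(7.85 − 7.53) = 2.089; fraction as HOCl = 1/(1 + 2.089) = 0.3237.
(b) Free chlorine required for 2.98 ppm HOCl: 2.98 / 0.3237 = 9.206 ppm.
(b) FC to add: 9.206 − 0.4 = 8.806 mg/L as Cl₂.
(b) Cl₂ equivalent: 8.806 mg/L × 660,000 L = 5812 g.
(b) Product at 60.5% available Cl: 5812 / 0.605 = 9607 g.

(a) 43.8 L; (b) 9.61 kg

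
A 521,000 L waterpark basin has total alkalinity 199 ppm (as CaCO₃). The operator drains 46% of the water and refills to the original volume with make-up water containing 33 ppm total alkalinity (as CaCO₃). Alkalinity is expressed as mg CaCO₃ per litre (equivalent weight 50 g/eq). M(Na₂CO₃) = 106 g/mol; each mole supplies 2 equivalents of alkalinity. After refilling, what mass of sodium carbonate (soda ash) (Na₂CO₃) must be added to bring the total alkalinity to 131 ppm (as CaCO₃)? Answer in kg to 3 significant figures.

After draining 46% and refilling: 199 × 0.54 + 33 × 0.46 = 122.64 ppm.
Deficit to target: 131 − 122.64 = 8.36 mg/L.
As CaCO₃: 8.36 mg/L × 521,000 L = 4356 g; ÷ 50 g/eq ÷ 2 = 43.56 mol Na₂CO₃.
Mass: 43.56 × 106 = 4617 g.

4.62 kg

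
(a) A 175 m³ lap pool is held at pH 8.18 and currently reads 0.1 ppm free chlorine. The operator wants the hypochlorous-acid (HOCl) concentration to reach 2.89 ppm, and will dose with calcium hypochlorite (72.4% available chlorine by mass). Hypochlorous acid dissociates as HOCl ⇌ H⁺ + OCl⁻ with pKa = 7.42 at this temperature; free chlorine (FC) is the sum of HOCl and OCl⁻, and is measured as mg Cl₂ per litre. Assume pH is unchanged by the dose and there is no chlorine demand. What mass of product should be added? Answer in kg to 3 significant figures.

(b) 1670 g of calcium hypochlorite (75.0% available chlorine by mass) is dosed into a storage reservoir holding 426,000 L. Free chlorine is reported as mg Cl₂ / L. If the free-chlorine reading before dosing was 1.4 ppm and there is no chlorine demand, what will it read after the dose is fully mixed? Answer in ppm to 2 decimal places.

(a) 4.69 kg; (b) 4.34 ppm

(a) Volume: 175 m³ = 175,000 L.
(a) [OCl⁻]/[HOCl] = 10^(pH − pKa) = 10^(8.18 − 7.42) = 5.754; fraction as HOCl = 1/(1 + 5.754) = 0.1481.
(a) Free chlorine required for 2.89 ppm HOCl: 2.89 / 0.1481 = 19.52 ppm.
(a) FC to add: 19.52 − 0.1 = 19.42 mg/L as Cl₂.
(a) Cl₂ equivalent: 19.42 mg/L × 175,000 L = 3399 g.
(a) Product at 72.4% available Cl: 3399 / 0.724 = 4694 g.

(b) Available chlorine delivered: 1670 g × 0.75 = 1252 g as Cl₂.
(b) Concentration rise: 1252 g / 426,000 L = 2.94 mg/L = 2.94 ppm.
(b) Final FC: 1.4 + 2.94 = 4.34 ppm.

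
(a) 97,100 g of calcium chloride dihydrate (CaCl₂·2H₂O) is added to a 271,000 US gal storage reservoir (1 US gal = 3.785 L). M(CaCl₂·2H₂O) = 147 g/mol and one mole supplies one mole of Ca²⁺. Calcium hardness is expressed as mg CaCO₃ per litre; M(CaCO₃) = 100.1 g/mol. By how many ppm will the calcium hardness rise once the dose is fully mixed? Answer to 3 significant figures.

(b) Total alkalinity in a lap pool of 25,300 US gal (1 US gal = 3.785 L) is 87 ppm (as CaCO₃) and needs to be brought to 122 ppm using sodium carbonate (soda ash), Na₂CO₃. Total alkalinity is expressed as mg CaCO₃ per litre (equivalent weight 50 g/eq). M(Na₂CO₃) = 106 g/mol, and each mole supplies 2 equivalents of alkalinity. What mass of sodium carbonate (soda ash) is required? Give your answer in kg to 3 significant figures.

(a) Volume: 271,000 US gal × 3.785 L/gal = 1,025,735 L.
(a) Moles of Ca²⁺: 97,100 g ÷ 147 g/mol = 660.5 mol.
(a) As CaCO₃: 660.5 mol × 100.1 g/mol = 66,120 g.
(a) Rise: 66,120 g / 1,025,735 L × 1000 = 64.46 mg/L.

(b) Volume: 25,300 US gal × 3.785 L/gal = 95,760 L.
(b) Alkalinity to add: (122 − 87) = 35 mg/L as CaCO₃ × 95,760 L = 3352 g as CaCO₃.
(b) Equivalents: 3352 g ÷ 50 g/eq = 67.03 eq.
(b) Each mole of Na₂CO₃ supplies 2 eq, so 67.03 / 2 = 33.52 mol.
(b) Mass: 33.52 mol × 106 g/mol = 3553 g.

(a) 64.5 ppm; (b) 3.55 kg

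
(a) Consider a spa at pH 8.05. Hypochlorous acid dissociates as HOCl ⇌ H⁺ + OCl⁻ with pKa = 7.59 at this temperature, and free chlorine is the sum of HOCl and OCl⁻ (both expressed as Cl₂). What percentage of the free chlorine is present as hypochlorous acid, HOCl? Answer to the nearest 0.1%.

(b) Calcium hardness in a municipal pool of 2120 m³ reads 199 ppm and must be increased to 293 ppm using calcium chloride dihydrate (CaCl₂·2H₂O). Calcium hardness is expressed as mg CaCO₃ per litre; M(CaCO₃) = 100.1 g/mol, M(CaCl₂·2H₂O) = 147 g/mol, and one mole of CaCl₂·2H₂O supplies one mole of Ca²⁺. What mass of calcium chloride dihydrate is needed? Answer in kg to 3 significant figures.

(a) 25.7%; (b) 293 kg

(a) [OCl⁻]/[HOCl] = 10^(pH − pKa) = 10^(8.05 − 7.59) = 10^0.46 = 2.884.
(a) Fraction as HOCl = 1 / (1 + 2.884) = 0.2575.

(b) Volume: 2120 m³ = 2,120,000 L.
(b) Hardness to add: (293 − 199) = 94 mg/L as CaCO₃ × 2,120,000 L = 199,300 g as CaCO₃.
(b) Moles of Ca²⁺ (1 mol Ca²⁺ ≡ 1 mol CaCO₃): 199,300 / 100.1 g/mol = 1991 mol.
(b) Mass of CaCl₂·2H₂O: 1991 × 147 = 292,600 g.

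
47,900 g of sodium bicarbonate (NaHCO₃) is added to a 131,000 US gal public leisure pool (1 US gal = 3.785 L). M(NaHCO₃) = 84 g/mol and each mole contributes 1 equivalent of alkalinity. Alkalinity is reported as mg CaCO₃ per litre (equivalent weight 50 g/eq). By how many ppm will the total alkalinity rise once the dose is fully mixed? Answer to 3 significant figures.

Volume: 131,000 US gal × 3.785 L/gal = 495,835 L.
Moles of NaHCO₃: 47,900 g ÷ 84 g/mol = 570.2 mol → 570.2 eq of alkalinity.
As CaCO₃: 570.2 eq × 50 g/eq = 28,510 g.
Rise: 28,510 g / 495,835 L × 1000 = 57.5 mg/L.

57.5 ppm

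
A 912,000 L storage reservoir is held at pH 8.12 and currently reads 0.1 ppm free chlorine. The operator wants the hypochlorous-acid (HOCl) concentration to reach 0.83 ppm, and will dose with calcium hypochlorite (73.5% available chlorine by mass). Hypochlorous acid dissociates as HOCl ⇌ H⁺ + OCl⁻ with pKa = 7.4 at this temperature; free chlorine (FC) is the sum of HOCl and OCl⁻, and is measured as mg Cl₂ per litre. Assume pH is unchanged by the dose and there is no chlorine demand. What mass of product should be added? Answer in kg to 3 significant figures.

6.31 kg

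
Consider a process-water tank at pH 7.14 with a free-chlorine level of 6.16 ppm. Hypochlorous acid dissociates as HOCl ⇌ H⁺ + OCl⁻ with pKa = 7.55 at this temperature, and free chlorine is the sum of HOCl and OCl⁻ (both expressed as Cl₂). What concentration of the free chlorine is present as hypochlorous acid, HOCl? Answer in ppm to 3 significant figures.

[OCl⁻]/[HOCl] = 10^(pH − pKa) = 10^(7.14 − 7.55) = 10^-0.41 = 0.389.
Fraction as HOCl = 1 / (1 + 0.389) = 0.7199.
HOCl = 0.7199 × 6.16 ppm = 4.435 ppm.

4.43 ppm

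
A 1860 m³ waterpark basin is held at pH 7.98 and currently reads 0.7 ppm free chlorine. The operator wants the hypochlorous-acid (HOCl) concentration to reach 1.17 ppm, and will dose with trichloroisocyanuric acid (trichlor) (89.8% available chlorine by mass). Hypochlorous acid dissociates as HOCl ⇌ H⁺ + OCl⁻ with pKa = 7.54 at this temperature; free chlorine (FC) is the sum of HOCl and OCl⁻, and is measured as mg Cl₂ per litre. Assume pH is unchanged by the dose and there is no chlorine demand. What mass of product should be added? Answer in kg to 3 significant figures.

Volume: 1860 m³ = 1,860,000 L.
[OCl⁻]/[HOCl] = 10^(pH − pKa) = 10^(7.98 − 7.54) = 2.754; fraction as HOCl = 1/(1 + 2.754) = 0.2664.
Free chlorine required for 1.17 ppm HOCl: 1.17 / 0.2664 = 4.392 ppm.
FC to add: 4.392 − 0.7 = 3.692 mg/L as Cl₂.
Cl₂ equivalent: 3.692 mg/L × 1,860,000 L = 6868 g.
Product at 89.8% available Cl: 6868 / 0.898 = 7648 g.

7.65 kg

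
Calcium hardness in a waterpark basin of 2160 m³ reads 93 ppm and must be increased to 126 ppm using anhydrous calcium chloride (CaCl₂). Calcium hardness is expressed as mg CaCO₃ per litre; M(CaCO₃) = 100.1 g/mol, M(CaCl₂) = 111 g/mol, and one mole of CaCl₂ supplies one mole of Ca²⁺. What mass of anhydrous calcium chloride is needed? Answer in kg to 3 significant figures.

Volume: 2160 m³ = 2,160,000 L.
Hardness to add: (126 − 93) = 33 mg/L as CaCO₃ × 2,160,000 L = 71,280 g as CaCO₃.
Moles of Ca²⁺ (1 mol Ca²⁺ ≡ 1 mol CaCO₃): 71,280 / 100.1 g/mol = 712.1 mol.
Mass of CaCl₂: 712.1 × 111 = 79,040 g.

79.0 kg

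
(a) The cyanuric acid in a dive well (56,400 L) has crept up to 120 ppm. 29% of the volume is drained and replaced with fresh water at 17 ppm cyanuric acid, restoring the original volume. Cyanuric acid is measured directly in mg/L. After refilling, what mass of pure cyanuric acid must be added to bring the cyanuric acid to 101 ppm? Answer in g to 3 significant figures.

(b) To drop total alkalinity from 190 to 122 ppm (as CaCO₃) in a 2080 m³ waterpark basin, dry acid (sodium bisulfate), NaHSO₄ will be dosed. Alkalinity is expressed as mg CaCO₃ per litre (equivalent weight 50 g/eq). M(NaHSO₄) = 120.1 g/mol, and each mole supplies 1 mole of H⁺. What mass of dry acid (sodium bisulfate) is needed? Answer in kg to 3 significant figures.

(a) 613 g; (b) 340 kg

(a) After draining 29% and refilling: 120 × 0.71 + 17 × 0.29 = 90.13 ppm.
(a) Deficit to target: 101 − 90.13 = 10.87 mg/L.
(a) Mass: 10.87 mg/L × 56,400 L = 613.1 g cyanuric acid.

(b) Volume: 2080 m³ = 2,080,000 L.
(b) Alkalinity to neutralize: (190 − 122) = 68 mg/L as CaCO₃ × 2,080,000 L = 141,400 g as CaCO₃.
(b) Equivalents of H⁺ required: 141,400 ÷ 50 g/eq = 2829 eq = 2829 mol NaHSO₄.
(b) Mass of NaHSO₄: 2829 × 120.1 = 339,700 g.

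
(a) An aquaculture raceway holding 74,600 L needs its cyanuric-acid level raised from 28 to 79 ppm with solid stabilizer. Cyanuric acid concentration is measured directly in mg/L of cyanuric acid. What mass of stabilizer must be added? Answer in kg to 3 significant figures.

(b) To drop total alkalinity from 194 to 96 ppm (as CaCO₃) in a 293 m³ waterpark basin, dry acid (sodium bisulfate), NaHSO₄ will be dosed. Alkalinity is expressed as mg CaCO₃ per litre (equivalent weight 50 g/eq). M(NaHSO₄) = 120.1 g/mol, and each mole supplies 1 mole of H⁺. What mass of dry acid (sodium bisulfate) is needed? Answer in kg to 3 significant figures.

(a) 3.80 kg; (b) 69.0 kg

(a) CYA to add: (79 − 28) = 51 mg/L × 74,600 L = 3805 g cyanuric acid.

(b) Volume: 293 m³ = 293,000 L.
(b) Alkalinity to neutralize: (194 − 96) = 98 mg/L as CaCO₃ × 293,000 L = 28,710 g as CaCO₃.
(b) Equivalents of H⁺ required: 28,710 ÷ 50 g/eq = 574.3 eq = 574.3 mol NaHSO₄.
(b) Mass of NaHSO₄: 574.3 × 120.1 = 68,970 g.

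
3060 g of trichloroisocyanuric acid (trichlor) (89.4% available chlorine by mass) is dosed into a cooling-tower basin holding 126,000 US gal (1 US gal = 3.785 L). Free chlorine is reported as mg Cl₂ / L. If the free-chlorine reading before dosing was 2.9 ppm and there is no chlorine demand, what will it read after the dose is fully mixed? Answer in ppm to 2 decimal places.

8.64 ppm

Volume: 126,000 US gal × 3.785 L/gal = 476,910 L.
Available chlorine delivered: 3060 g × 0.894 = 2736 g as Cl₂.
Concentration rise: 2736 g / 476,910 L = 5.736 mg/L = 5.74 ppm.
Final FC: 2.9 + 5.74 = 8.64 ppm.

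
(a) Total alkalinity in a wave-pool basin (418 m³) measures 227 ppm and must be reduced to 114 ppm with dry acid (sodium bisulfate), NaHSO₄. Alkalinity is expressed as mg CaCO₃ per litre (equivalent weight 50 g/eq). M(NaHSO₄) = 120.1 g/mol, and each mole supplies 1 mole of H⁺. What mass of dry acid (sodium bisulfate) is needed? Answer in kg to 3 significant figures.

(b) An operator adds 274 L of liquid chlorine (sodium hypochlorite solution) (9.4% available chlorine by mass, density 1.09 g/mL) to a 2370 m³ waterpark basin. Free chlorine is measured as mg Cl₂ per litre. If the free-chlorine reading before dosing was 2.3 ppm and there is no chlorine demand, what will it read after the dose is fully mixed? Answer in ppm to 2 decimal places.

(a) Volume: 418 m³ = 418,000 L.
(a) Alkalinity to neutralize: (227 − 114) = 113 mg/L as CaCO₃ × 418,000 L = 47,230 g as CaCO₃.
(a) Equivalents of H⁺ required: 47,230 ÷ 50 g/eq = 944.7 eq = 944.7 mol NaHSO₄.
(a) Mass of NaHSO₄: 944.7 × 120.1 = 113,500 g.

(b) Volume: 2370 m³ = 2,370,000 L.
(b) Mass of solution: 274 L × 1000 mL/L × 1.09 g/mL = 298,700 g.
(b) Available chlorine delivered: 298,700 g × 0.094 = 28,070 g as Cl₂.
(b) Concentration rise: 28,070 g / 2,370,000 L = 11.85 mg/L = 11.85 ppm.
(b) Final FC: 2.3 + 11.85 = 14.15 ppm.

(a) 113 kg; (b) 14.15 ppm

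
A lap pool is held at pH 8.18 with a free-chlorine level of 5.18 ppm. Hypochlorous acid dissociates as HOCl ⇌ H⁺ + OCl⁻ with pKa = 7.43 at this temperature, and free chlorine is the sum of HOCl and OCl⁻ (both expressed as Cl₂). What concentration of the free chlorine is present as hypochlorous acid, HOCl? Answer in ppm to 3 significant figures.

[OCl⁻]/[HOCl] = 10^(pH − pKa) = 10^(8.18 − 7.43) = 10^0.75 = 5.623.
Fraction as HOCl = 1 / (1 + 5.623) = 0.151.
HOCl = 0.151 × 5.18 ppm = 0.7821 ppm.

0.782 ppm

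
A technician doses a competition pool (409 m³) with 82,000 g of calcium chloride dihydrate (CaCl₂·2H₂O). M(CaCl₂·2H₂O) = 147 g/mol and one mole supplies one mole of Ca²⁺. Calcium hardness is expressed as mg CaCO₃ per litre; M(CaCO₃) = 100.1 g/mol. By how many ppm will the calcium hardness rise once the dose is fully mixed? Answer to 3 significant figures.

Volume: 409 m³ = 409,000 L.
Moles of Ca²⁺: 82,000 g ÷ 147 g/mol = 557.8 mol.
As CaCO₃: 557.8 mol × 100.1 g/mol = 55,840 g.
Rise: 55,840 g / 409,000 L × 1000 = 136.5 mg/L.

137 ppm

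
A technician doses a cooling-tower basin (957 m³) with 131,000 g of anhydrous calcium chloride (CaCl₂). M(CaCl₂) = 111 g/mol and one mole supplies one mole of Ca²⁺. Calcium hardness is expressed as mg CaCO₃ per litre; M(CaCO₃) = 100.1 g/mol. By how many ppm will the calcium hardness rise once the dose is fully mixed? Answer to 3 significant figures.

123 ppm

Volume: 957 m³ = 957,000 L.
Moles of Ca²⁺: 131,000 g ÷ 111 g/mol = 1180 mol.
As CaCO₃: 1180 mol × 100.1 g/mol = 118,100 g.
Rise: 118,100 g / 957,000 L × 1000 = 123.4 mg/L.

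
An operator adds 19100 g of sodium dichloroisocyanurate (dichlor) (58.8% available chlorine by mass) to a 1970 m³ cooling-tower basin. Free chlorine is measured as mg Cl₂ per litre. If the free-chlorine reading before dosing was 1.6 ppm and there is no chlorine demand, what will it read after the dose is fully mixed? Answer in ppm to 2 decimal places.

Volume: 1970 m³ = 1,970,000 L.
Available chlorine delivered: 19,100 g × 0.588 = 11,230 g as Cl₂.
Concentration rise: 11,230 g / 1,970,000 L = 5.701 mg/L = 5.70 ppm.
Final FC: 1.6 + 5.70 = 7.30 ppm.

7.30 ppm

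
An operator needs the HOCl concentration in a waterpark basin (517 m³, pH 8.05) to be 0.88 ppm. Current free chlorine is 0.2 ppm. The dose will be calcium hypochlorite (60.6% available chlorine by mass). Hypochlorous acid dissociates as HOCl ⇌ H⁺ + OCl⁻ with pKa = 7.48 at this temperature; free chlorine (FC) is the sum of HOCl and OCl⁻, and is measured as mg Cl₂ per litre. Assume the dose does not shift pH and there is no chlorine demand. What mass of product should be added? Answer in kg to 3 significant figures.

Volume: 517 m³ = 517,000 L.
[OCl⁻]/[HOCl] = 10^(pH − pKa) = 10^(8.05 − 7.48) = 3.715; fraction as HOCl = 1/(1 + 3.715) = 0.2121.
Free chlorine required for 0.88 ppm HOCl: 0.88 / 0.2121 = 4.15 ppm.
FC to add: 4.15 − 0.2 = 3.95 mg/L as Cl₂.
Cl₂ equivalent: 3.95 mg/L × 517,000 L = 2042 g.
Product at 60.6% available Cl: 2042 / 0.606 = 3369 g.

3.37 kg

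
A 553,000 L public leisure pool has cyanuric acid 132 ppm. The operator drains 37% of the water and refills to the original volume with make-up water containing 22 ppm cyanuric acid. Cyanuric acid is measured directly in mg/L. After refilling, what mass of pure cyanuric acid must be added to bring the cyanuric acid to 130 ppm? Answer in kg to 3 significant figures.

After draining 37% and refilling: 132 × 0.63 + 22 × 0.37 = 91.3 ppm.
Deficit to target: 130 − 91.3 = 38.7 mg/L.
Mass: 38.7 mg/L × 553,000 L = 21,400 g cyanuric acid.

21.4 kg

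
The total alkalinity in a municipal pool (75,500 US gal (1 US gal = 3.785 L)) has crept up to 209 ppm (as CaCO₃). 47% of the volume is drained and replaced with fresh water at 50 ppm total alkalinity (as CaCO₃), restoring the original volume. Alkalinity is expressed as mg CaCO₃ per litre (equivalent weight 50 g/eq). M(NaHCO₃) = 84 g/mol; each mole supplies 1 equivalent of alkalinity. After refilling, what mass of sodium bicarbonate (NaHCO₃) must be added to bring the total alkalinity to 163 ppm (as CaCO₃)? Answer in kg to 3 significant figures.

13.8 kg

Volume: 75,500 US gal × 3.785 L/gal = 285,768 L.
After draining 47% and refilling: 209 × 0.53 + 50 × 0.47 = 134.27 ppm.
Deficit to target: 163 − 134.27 = 28.73 mg/L.
As CaCO₃: 28.73 mg/L × 285,768 L = 8210 g; ÷ 50 g/eq ÷ 1 = 164.2 mol NaHCO₃.
Mass: 164.2 × 84 = 13,790 g.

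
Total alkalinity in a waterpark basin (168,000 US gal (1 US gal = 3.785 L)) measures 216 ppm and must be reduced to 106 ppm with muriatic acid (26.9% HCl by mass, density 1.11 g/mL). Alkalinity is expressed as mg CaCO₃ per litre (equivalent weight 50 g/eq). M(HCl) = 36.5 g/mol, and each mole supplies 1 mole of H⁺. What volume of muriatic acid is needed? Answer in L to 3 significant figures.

Volume: 168,000 US gal × 3.785 L/gal = 635,880 L.
Alkalinity to neutralize: (216 − 106) = 110 mg/L as CaCO₃ × 635,880 L = 69,950 g as CaCO₃.
Equivalents of H⁺ required: 69,950 ÷ 50 g/eq = 1399 eq = 1399 mol HCl.
Mass of HCl: 1399 × 36.5 = 51,060 g.
Mass of 26.9% solution: 51,060 / 0.269 = 189,800 g.
Volume: 189,800 g ÷ 1.11 g/mL = 171,000 mL.

171 L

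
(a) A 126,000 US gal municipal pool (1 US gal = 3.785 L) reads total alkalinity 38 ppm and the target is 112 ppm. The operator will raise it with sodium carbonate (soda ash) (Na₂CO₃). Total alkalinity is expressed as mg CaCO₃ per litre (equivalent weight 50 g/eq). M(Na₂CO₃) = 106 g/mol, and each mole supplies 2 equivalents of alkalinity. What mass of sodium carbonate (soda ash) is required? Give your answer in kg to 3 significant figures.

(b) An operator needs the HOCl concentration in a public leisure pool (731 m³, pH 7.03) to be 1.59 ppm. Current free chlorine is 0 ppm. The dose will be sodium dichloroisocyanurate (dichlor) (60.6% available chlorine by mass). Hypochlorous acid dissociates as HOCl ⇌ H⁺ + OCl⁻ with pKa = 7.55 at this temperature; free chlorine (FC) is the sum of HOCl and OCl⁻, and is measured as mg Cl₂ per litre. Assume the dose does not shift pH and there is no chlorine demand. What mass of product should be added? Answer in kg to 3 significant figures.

(a) 37.4 kg; (b) 2.50 kg

(a) Volume: 126,000 US gal × 3.785 L/gal = 476,910 L.
(a) Alkalinity to add: (112 − 38) = 74 mg/L as CaCO₃ × 476,910 L = 35,290 g as CaCO₃.
(a) Equivalents: 35,290 g ÷ 50 g/eq = 705.8 eq.
(a) Each mole of Na₂CO₃ supplies 2 eq, so 705.8 / 2 = 352.9 mol.
(a) Mass: 352.9 mol × 106 g/mol = 37,410 g.

(b) Volume: 731 m³ = 731,000 L.
(b) [OCl⁻]/[HOCl] = 10^(pH − pKa) = 10^(7.03 − 7.55) = 0.302; fraction as HOCl = 1/(1 + 0.302) = 0.7681.
(b) Free chlorine required for 1.59 ppm HOCl: 1.59 / 0.7681 = 2.07 ppm.
(b) FC to add: 2.07 − 0 = 2.07 mg/L as Cl₂.
(b) Cl₂ equivalent: 2.07 mg/L × 731,000 L = 1513 g.
(b) Product at 60.6% available Cl: 1513 / 0.606 = 2497 g.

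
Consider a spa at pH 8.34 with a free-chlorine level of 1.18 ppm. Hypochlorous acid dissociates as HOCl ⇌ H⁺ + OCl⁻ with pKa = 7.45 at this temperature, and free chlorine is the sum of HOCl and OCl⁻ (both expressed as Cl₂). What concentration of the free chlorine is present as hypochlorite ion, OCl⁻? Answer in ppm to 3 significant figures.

[OCl⁻]/[HOCl] = 10^(pH − pKa) = 10^(8.34 − 7.45) = 10^0.89 = 7.762.
Fraction as HOCl = 1 / (1 + 7.762) = 0.1141.
OCl⁻ = (1 − 0.1141) × 1.18 ppm = 1.045 ppm.

1.05 ppm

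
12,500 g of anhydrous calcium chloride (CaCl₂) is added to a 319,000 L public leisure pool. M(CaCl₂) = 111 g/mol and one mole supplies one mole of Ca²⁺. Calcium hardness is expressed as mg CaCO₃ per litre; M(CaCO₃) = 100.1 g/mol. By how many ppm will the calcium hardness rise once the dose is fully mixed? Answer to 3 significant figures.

35.3 ppm

Moles of Ca²⁺: 12,500 g ÷ 111 g/mol = 112.6 mol.
As CaCO₃: 112.6 mol × 100.1 g/mol = 11,270 g.
Rise: 11,270 g / 319,000 L × 1000 = 35.34 mg/L.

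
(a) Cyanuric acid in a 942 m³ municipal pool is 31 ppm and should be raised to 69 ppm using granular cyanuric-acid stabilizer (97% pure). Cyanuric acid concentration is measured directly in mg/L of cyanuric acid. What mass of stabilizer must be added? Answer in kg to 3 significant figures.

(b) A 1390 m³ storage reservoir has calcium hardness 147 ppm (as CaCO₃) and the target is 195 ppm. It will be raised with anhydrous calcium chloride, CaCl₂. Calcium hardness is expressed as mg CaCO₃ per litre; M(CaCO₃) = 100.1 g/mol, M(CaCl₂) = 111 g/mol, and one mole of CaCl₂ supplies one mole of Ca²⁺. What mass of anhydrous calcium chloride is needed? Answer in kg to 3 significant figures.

(a) 36.9 kg; (b) 74.0 kg

(a) Volume: 942 m³ = 942,000 L.
(a) CYA to add: (69 − 31) = 38 mg/L × 942,000 L = 35,800 g cyanuric acid.
(a) At 97% purity: 35,800 / 0.97 = 36,900 g product.

(b) Volume: 1390 m³ = 1,390,000 L.
(b) Hardness to add: (195 − 147) = 48 mg/L as CaCO₃ × 1,390,000 L = 66,720 g as CaCO₃.
(b) Moles of Ca²⁺ (1 mol Ca²⁺ ≡ 1 mol CaCO₃): 66,720 / 100.1 g/mol = 666.5 mol.
(b) Mass of CaCl₂: 666.5 × 111 = 73,990 g.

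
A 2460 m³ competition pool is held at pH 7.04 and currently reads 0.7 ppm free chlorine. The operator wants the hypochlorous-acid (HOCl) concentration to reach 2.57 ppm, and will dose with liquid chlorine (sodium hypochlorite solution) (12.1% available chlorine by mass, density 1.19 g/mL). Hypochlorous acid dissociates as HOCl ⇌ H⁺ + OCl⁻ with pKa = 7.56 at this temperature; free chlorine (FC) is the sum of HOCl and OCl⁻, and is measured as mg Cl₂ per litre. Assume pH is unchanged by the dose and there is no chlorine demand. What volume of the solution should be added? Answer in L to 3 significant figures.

45.2 L

Volume: 2460 m³ = 2,460,000 L.
[OCl⁻]/[HOCl] = 10^(pH − pKa) = 10^(7.04 − 7.56) = 0.302; fraction as HOCl = 1/(1 + 0.302) = 0.7681.
Free chlorine required for 2.57 ppm HOCl: 2.57 / 0.7681 = 3.346 ppm.
FC to add: 3.346 − 0.7 = 2.646 mg/L as Cl₂.
Cl₂ equivalent: 2.646 mg/L × 2,460,000 L = 6509 g.
Product at 12.1% available Cl: 6509 / 0.121 = 53,800 g.
Volume: 53,800 g ÷ 1.19 g/mL = 45,210 mL.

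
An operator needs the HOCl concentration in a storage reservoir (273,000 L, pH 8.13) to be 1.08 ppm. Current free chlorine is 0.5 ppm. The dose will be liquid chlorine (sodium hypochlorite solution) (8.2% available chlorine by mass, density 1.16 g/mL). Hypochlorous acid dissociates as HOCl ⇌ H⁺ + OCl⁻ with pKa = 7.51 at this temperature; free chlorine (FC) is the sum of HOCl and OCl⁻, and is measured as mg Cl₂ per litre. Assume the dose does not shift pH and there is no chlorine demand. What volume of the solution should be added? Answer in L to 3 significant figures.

14.6 L

[OCl⁻]/[HOCl] = 10^(pH − pKa) = 10^(8.13 − 7.51) = 4.169; fraction as HOCl = 1/(1 + 4.169) = 0.1935.
Free chlorine required for 1.08 ppm HOCl: 1.08 / 0.1935 = 5.582 ppm.
FC to add: 5.582 − 0.5 = 5.082 mg/L as Cl₂.
Cl₂ equivalent: 5.082 mg/L × 273,000 L = 1387 g.
Product at 8.2% available Cl: 1387 / 0.082 = 16,920 g.
Volume: 16,920 g ÷ 1.16 g/mL = 14,590 mL.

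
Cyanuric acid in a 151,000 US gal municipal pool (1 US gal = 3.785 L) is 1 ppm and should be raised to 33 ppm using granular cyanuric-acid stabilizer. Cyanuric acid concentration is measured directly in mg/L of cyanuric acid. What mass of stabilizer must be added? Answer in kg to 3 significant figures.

18.3 kg

Volume: 151,000 US gal × 3.785 L/gal = 571,535 L.
CYA to add: (33 − 1) = 32 mg/L × 571,535 L = 18,290 g cyanuric acid.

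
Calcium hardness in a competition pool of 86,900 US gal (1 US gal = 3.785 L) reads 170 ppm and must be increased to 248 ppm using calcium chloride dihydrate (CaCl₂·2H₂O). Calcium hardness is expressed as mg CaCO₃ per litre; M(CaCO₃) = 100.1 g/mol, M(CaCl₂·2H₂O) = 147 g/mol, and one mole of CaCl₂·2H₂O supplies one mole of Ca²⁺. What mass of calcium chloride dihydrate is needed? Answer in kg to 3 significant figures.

37.7 kg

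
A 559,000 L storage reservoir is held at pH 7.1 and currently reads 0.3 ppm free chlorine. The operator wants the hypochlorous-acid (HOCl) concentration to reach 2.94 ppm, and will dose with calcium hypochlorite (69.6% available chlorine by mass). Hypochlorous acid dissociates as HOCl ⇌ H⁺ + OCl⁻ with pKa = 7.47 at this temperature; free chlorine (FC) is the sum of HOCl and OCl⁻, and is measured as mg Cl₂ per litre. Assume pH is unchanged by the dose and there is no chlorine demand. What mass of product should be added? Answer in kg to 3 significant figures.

3.13 kg

[OCl⁻]/[HOCl] = 10^(pH − pKa) = 10^(7.1 − 7.47) = 0.4266; fraction as HOCl = 1/(1 + 0.4266) = 0.701.
Free chlorine required for 2.94 ppm HOCl: 2.94 / 0.701 = 4.194 ppm.
FC to add: 4.194 − 0.3 = 3.894 mg/L as Cl₂.
Cl₂ equivalent: 3.894 mg/L × 559,000 L = 2177 g.
Product at 69.6% available Cl: 2177 / 0.696 = 3128 g.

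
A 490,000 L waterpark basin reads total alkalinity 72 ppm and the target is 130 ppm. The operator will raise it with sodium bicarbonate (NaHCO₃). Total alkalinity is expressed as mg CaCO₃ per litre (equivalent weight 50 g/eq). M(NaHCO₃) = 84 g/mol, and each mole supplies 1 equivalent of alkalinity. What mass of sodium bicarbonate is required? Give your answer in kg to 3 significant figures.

47.7 kg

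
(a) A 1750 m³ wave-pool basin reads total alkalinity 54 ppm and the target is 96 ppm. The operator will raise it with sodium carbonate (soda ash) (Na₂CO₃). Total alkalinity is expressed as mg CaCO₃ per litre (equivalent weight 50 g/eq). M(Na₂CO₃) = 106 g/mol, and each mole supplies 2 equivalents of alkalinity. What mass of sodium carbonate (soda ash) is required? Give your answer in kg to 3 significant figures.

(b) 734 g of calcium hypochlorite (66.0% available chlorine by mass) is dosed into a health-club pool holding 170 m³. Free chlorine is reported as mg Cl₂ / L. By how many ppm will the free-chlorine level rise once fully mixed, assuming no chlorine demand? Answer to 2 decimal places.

(a) Volume: 1750 m³ = 1,750,000 L.
(a) Alkalinity to add: (96 − 54) = 42 mg/L as CaCO₃ × 1,750,000 L = 73,500 g as CaCO₃.
(a) Equivalents: 73,500 g ÷ 50 g/eq = 1470 eq.
(a) Each mole of Na₂CO₃ supplies 2 eq, so 1470 / 2 = 735 mol.
(a) Mass: 735 mol × 106 g/mol = 77,910 g.

(b) Volume: 170 m³ = 170,000 L.
(b) Available chlorine delivered: 734 g × 0.66 = 484.4 g as Cl₂.
(b) Concentration rise: 484.4 g / 170,000 L = 2.85 mg/L = 2.85 ppm.

(a) 77.9 kg; (b) 2.85 ppm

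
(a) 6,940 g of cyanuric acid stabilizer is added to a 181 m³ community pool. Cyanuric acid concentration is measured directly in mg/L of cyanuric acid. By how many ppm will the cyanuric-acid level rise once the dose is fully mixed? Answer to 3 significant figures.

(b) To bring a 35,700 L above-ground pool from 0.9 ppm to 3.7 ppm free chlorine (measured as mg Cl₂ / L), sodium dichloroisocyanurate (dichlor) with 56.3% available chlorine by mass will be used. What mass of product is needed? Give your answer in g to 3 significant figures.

(a) 38.3 ppm; (b) 178 g

(a) Volume: 181 m³ = 181,000 L.
(a) Rise: 6,940 g / 181,000 L × 1000 = 38.34 mg/L.

(b) Chlorine deficit: 3.7 − 0.9 = 2.8 ppm = 2.8 mg/L as Cl₂.
(b) Cl₂ equivalent needed: 2.8 mg/L × 35,700 L = 99,960 mg = 99.96 g.
(b) Product at 56.3% available chlorine: 99.96 / 0.563 = 177.5 g.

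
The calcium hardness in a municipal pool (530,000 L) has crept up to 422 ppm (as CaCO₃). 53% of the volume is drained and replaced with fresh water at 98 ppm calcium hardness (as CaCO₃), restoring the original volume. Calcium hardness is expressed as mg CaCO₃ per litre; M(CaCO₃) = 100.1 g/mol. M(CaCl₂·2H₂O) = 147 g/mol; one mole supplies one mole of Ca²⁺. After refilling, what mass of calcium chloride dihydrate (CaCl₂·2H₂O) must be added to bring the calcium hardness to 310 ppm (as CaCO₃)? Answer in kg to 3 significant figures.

46.5 kg

After draining 53% and refilling: 422 × 0.47 + 98 × 0.53 = 250.28 ppm.
Deficit to target: 310 − 250.28 = 59.72 mg/L.
As CaCO₃: 59.72 mg/L × 530,000 L = 31,650 g; ÷ 100.1 = 316.2 mol Ca²⁺.
Mass: 316.2 × 147 = 46,480 g.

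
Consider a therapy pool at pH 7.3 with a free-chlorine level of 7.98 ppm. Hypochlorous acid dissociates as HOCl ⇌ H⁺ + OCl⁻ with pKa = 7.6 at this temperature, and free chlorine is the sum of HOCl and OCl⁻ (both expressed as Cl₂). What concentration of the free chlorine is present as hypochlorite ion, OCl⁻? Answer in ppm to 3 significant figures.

2.66 ppm

[OCl⁻]/[HOCl] = 10^(pH − pKa) = 10^(7.3 − 7.6) = 10^-0.30 = 0.5012.
Fraction as HOCl = 1 / (1 + 0.5012) = 0.6661.
OCl⁻ = (1 − 0.6661) × 7.98 ppm = 2.664 ppm.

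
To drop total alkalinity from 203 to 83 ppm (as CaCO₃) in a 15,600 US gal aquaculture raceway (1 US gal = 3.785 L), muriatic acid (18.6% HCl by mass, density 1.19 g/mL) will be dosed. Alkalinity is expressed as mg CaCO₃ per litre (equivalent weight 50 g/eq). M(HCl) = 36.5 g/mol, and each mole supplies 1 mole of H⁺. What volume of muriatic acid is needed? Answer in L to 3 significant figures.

23.4 L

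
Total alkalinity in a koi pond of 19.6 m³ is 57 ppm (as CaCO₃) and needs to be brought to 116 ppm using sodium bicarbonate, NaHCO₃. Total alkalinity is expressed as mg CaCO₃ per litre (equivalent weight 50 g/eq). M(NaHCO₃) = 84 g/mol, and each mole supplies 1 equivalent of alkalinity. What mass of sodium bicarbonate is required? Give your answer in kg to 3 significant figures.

1.94 kg

Volume: 19.6 m³ = 19,600 L.
Alkalinity to add: (116 − 57) = 59 mg/L as CaCO₃ × 19,600 L = 1156 g as CaCO₃.
Equivalents: 1156 g ÷ 50 g/eq = 23.13 eq.
NaHCO₃ supplies 1 eq per mole → 23.13 mol.
Mass: 23.13 mol × 84 g/mol = 1943 g.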